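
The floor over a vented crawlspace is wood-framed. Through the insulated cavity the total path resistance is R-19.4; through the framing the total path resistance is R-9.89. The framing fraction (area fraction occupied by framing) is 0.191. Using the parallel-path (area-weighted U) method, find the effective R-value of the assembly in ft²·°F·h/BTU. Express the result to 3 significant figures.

16.4 ft²·°F·h/BTU

U_eff = 0.809/19.4 + 0.191/9.89 = 0.0417 + 0.01931 = 0.06101
R_eff = 1/U_eff = 16.39 ft²·°F·h/BTU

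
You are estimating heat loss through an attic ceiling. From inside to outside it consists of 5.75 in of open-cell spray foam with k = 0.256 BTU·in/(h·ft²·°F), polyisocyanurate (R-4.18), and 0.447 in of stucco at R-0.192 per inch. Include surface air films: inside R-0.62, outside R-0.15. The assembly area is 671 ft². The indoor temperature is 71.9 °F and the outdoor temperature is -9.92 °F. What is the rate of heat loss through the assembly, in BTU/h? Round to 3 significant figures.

5.75/0.256 = 22.46
0.447 × 0.192 = 0.08582
R_total = 0.62 + 22.46 + 4.18 + 0.08582 + 0.15 = 27.5 ft²·°F·h/BTU
Q = A·ΔT/R = 671 × (71.9 − (-9.92)) / 27.5 = 1997 BTU/h

2000 BTU/h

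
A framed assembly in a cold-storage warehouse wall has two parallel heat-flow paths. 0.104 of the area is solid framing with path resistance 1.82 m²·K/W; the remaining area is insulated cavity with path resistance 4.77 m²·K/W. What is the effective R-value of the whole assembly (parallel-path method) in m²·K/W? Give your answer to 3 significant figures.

4.08 m²·K/W

U_eff = 0.896/4.77 + 0.104/1.82 = 0.1878 + 0.05714 = 0.245
R_eff = 1/U_eff = 4.082 m²·K/W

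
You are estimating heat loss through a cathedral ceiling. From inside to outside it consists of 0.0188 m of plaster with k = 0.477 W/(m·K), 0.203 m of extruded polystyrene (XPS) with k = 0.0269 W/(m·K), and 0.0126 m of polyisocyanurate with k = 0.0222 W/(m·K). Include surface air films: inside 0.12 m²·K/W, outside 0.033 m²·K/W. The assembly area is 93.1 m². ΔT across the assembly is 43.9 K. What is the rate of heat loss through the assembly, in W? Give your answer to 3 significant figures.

0.0188/0.477 = 0.03941
0.203/0.0269 = 7.546
0.0126/0.0222 = 0.5676
R_total = 0.12 + 0.03941 + 7.546 + 0.5676 + 0.033 = 8.306 m²·K/W
Q = A·ΔT/R = 93.1 × 43.9 / 8.306 = 492 W

492 W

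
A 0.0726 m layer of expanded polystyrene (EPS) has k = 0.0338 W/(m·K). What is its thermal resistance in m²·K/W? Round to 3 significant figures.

2.15 m²·K/W

R = L/k = 0.0726/0.0338 = 2.148 m²·K/W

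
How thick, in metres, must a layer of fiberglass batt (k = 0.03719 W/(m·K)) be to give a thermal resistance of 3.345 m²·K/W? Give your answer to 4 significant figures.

L = R·k = 3.345 × 0.03719 = 0.1244 m

0.1244 m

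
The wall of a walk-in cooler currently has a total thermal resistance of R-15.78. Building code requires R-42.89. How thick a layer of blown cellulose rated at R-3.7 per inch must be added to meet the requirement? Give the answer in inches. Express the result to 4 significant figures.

ΔR = 42.89 − 15.78 = 27.11 ft²·°F·h/BTU
L = ΔR / (R/in) = 27.11/3.7 = 7.327 in

7.327 in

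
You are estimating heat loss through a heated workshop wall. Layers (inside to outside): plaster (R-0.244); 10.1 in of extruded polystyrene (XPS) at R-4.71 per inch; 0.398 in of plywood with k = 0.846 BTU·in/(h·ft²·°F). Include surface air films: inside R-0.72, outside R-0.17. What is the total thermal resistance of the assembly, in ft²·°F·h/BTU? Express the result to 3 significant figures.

49.2 ft²·°F·h/BTU

10.1 × 4.71 = 47.57
0.398/0.846 = 0.4704
R_total = 0.72 + 0.244 + 47.57 + 0.4704 + 0.17 = 49.18 ft²·°F·h/BTU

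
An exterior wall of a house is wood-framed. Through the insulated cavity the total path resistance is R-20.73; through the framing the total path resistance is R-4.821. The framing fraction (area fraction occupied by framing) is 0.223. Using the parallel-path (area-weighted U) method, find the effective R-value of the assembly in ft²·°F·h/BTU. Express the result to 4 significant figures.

11.94 ft²·°F·h/BTU

U_eff = 0.777/20.73 + 0.223/4.821 = 0.037482 + 0.046256 = 0.083738
R_eff = 1/U_eff = 11.942 ft²·°F·h/BTU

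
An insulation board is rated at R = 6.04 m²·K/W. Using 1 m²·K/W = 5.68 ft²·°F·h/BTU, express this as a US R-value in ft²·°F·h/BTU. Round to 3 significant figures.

34.3 ft²·°F·h/BTU

R_US = 6.04 × 5.68 = 34.31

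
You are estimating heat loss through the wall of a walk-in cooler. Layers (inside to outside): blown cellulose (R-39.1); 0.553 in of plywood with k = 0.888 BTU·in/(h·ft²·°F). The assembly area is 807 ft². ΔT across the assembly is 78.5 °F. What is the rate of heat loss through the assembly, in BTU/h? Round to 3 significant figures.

0.553/0.888 = 0.6227
R_total = 39.1 + 0.6227 = 39.72 ft²·°F·h/BTU
Q = A·ΔT/R = 807 × 78.5 / 39.72 = 1595 BTU/h

1590 BTU/h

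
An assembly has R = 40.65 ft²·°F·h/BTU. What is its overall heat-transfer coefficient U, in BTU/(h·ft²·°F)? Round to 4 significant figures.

0.02460 BTU/(h·ft²·°F)

U = 1/R = 1/40.65 = 0.0246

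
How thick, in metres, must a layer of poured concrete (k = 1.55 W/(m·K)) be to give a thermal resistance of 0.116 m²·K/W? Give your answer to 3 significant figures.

0.180 m

L = R·k = 0.116 × 1.55 = 0.1798 m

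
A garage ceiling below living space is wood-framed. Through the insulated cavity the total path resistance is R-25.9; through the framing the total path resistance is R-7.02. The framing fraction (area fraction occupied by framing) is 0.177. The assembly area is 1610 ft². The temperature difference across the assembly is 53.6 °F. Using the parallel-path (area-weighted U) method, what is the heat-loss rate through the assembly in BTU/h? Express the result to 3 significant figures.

4920 BTU/h

U_eff = 0.823/25.9 + 0.177/7.02 = 0.03178 + 0.02521 = 0.05699
R_eff = 1/U_eff = 17.55 ft²·°F·h/BTU
Q = 1610 × 53.6 / 17.55 = 4918 BTU/h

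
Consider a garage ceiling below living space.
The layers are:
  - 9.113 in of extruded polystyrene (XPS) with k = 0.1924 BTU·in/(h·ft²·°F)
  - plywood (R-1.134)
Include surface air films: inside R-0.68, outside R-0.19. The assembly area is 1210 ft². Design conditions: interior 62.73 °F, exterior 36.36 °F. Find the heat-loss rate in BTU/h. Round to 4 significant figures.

646.3 BTU/h

9.113/0.1924 = 47.365
R_total = 0.68 + 47.365 + 1.134 + 0.19 = 49.369 ft²·°F·h/BTU
Q = A·ΔT/R = 1210 × (62.73 − 36.36) / 49.369 = 646.31 BTU/h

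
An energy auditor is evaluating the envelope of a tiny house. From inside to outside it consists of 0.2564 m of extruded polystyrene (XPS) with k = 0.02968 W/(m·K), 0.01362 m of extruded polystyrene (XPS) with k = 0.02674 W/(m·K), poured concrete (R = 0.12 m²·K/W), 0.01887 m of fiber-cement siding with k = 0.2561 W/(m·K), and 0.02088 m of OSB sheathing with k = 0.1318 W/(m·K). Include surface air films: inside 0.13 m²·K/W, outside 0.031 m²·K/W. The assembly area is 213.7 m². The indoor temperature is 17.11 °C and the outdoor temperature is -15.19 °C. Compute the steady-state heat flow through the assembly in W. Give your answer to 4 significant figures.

0.2564/0.02968 = 8.6388
0.01362/0.02674 = 0.50935
0.01887/0.2561 = 0.073682
0.02088/0.1318 = 0.15842
R_total = 0.13 + 8.6388 + 0.50935 + 0.12 + 0.073682 + 0.15842 + 0.031 = 9.6613 m²·K/W
Q = A·ΔT/R = 213.7 × (17.11 − (-15.19)) / 9.6613 = 714.45 W

714.5 W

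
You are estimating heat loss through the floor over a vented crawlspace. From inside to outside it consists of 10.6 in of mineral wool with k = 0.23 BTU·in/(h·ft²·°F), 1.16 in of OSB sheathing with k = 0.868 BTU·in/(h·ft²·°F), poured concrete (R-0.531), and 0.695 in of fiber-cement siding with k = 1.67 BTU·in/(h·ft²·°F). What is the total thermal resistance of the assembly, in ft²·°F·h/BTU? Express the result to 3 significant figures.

48.4 ft²·°F·h/BTU

10.6/0.23 = 46.09
1.16/0.868 = 1.336
0.695/1.67 = 0.4162
R_total = 46.09 + 1.336 + 0.531 + 0.4162 = 48.37 ft²·°F·h/BTU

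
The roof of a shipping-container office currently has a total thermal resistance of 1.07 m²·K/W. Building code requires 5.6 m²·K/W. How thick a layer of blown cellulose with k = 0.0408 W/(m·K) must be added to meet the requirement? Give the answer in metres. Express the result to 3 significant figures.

ΔR = 5.6 − 1.07 = 4.53 m²·K/W
L = ΔR × k = 4.53 × 0.0408 = 0.1848 m

0.185 m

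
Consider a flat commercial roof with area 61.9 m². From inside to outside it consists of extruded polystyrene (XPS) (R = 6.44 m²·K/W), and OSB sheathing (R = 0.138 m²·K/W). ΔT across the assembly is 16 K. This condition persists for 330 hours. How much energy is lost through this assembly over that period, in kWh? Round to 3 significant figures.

49.7 kWh

R_total = 6.44 + 0.138 = 6.578 m²·K/W
Q = 61.9 × 16 / 6.578 = 150.6 W
E = 150.6 W × 330 h / 1000 = 49.69 kWh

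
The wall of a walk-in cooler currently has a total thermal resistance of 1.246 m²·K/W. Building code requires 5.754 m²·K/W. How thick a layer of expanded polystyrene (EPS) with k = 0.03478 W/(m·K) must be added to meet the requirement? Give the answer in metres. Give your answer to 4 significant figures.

ΔR = 5.754 − 1.246 = 4.508 m²·K/W
L = ΔR × k = 4.508 × 0.03478 = 0.15679 m

0.1568 m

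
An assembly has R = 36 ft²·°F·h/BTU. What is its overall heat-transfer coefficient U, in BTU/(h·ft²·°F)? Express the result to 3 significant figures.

0.0278 BTU/(h·ft²·°F)

U = 1/R = 1/36 = 0.02778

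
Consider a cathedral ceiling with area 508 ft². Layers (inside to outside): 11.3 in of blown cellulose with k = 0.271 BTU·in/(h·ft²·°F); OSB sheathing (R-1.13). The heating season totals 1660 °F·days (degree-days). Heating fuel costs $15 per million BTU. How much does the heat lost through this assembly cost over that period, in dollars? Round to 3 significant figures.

11.3/0.271 = 41.7
R_total = 41.7 + 1.13 = 42.83 ft²·°F·h/BTU
E = A × HDD × 24 / R = 508 × 1660 × 24 / 42.83 = 472600 BTU
Cost = 472600/10⁶ × 15 = $7.088

7.09 dollars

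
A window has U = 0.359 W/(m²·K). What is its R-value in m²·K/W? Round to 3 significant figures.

R = 1/U = 1/0.359 = 2.786

2.79 m²·K/W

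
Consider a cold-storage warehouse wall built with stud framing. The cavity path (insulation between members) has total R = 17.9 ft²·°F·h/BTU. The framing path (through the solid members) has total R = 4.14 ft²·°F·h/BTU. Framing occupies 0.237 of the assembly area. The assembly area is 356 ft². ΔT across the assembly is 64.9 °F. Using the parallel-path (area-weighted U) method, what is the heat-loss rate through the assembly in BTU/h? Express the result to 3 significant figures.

U_eff = 0.763/17.9 + 0.237/4.14 = 0.04263 + 0.05725 = 0.09987
R_eff = 1/U_eff = 10.01 ft²·°F·h/BTU
Q = 356 × 64.9 / 10.01 = 2307 BTU/h

2310 BTU/h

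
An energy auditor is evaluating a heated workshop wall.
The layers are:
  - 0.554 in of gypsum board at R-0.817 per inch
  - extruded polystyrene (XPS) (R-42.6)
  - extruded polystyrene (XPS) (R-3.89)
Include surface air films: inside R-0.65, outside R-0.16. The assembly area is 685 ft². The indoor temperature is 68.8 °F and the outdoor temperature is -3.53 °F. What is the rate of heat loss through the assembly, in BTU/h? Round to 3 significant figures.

1040 BTU/h

0.554 × 0.817 = 0.4526
R_total = 0.65 + 0.4526 + 42.6 + 3.89 + 0.16 = 47.75 ft²·°F·h/BTU
Q = A·ΔT/R = 685 × (68.8 − (-3.53)) / 47.75 = 1038 BTU/h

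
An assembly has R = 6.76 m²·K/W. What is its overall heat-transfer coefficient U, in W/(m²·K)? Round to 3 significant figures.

U = 1/R = 1/6.76 = 0.1479

0.148 W/(m²·K)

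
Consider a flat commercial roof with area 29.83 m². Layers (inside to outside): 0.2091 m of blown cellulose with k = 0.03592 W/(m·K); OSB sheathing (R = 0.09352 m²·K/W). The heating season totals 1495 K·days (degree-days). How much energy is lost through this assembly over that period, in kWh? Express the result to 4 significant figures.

0.2091/0.03592 = 5.8213
R_total = 5.8213 + 0.09352 = 5.9148 m²·K/W
E = A × HDD × 24 / R / 1000 = 29.83 × 1495 × 24 / 5.9148 / 1000 = 180.95 kWh

181.0 kWh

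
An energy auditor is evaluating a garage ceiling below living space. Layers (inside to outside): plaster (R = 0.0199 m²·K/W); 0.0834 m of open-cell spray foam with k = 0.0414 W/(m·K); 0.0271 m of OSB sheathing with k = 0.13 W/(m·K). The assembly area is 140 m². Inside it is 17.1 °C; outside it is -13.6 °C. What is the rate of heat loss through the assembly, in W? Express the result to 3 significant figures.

1920 W

0.0834/0.0414 = 2.014
0.0271/0.13 = 0.2085
R_total = 0.0199 + 2.014 + 0.2085 = 2.243 m²·K/W
Q = A·ΔT/R = 140 × (17.1 − (-13.6)) / 2.243 = 1916 W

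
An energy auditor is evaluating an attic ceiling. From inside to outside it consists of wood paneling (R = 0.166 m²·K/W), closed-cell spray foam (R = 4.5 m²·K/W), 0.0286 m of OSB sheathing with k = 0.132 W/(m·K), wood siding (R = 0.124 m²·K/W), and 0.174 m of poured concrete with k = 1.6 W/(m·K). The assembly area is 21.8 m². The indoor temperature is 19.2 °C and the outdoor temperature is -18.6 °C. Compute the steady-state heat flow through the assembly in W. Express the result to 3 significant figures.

161 W

0.0286/0.132 = 0.2167
0.174/1.6 = 0.1087
R_total = 0.166 + 4.5 + 0.2167 + 0.124 + 0.1087 = 5.115 m²·K/W
Q = A·ΔT/R = 21.8 × (19.2 − (-18.6)) / 5.115 = 161.1 W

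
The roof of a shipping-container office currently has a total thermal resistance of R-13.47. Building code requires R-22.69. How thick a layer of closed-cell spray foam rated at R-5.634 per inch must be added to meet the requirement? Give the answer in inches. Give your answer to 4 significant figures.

ΔR = 22.69 − 13.47 = 9.22 ft²·°F·h/BTU
L = ΔR / (R/in) = 9.22/5.634 = 1.6365 in

1.636 in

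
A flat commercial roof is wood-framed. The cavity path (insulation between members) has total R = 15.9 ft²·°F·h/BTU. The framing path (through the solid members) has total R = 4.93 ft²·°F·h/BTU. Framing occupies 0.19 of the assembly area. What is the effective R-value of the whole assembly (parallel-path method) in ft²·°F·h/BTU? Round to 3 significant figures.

U_eff = 0.81/15.9 + 0.19/4.93 = 0.05094 + 0.03854 = 0.08948
R_eff = 1/U_eff = 11.18 ft²·°F·h/BTU

11.2 ft²·°F·h/BTU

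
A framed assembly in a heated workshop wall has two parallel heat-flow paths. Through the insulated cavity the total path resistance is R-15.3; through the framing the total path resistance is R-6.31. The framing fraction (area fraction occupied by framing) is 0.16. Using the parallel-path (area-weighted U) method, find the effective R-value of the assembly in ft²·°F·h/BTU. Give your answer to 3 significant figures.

U_eff = 0.84/15.3 + 0.16/6.31 = 0.0549 + 0.02536 = 0.08026
R_eff = 1/U_eff = 12.46 ft²·°F·h/BTU

12.5 ft²·°F·h/BTU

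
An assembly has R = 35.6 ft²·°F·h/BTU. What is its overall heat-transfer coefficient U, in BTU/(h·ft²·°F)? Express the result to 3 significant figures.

U = 1/R = 1/35.6 = 0.02809

0.0281 BTU/(h·ft²·°F)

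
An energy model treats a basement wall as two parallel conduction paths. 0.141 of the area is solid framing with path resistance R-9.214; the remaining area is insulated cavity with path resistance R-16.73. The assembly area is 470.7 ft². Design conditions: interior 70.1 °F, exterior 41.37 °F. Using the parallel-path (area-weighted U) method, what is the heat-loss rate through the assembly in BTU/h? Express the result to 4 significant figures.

901.3 BTU/h

U_eff = 0.859/16.73 + 0.141/9.214 = 0.051345 + 0.015303 = 0.066648
R_eff = 1/U_eff = 15.004 ft²·°F·h/BTU
Q = 470.7 × (70.1 − 41.37) / 15.004 = 901.29 BTU/h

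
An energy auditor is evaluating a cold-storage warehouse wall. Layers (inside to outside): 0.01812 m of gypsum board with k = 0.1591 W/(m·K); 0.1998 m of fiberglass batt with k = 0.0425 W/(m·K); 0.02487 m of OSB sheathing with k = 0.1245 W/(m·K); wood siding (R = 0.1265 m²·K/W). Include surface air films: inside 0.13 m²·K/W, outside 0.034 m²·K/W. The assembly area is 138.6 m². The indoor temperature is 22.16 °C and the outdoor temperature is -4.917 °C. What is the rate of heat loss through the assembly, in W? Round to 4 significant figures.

0.01812/0.1591 = 0.11389
0.1998/0.0425 = 4.7012
0.02487/0.1245 = 0.19976
R_total = 0.13 + 0.11389 + 4.7012 + 0.19976 + 0.1265 + 0.034 = 5.3053 m²·K/W
Q = A·ΔT/R = 138.6 × (22.16 − (-4.917)) / 5.3053 = 707.38 W

707.4 W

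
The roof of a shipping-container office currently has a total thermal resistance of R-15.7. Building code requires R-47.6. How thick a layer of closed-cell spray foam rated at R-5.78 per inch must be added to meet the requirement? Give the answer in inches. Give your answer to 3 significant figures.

ΔR = 47.6 − 15.7 = 31.9 ft²·°F·h/BTU
L = ΔR / (R/in) = 31.9/5.78 = 5.519 in

5.52 in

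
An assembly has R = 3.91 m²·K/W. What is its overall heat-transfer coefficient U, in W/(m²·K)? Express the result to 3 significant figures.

U = 1/R = 1/3.91 = 0.2558

0.256 W/(m²·K)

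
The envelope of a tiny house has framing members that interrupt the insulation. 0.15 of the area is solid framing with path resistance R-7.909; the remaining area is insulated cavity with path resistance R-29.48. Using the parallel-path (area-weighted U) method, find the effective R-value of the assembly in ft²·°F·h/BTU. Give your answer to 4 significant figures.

U_eff = 0.85/29.48 + 0.15/7.909 = 0.028833 + 0.018966 = 0.047799
R_eff = 1/U_eff = 20.921 ft²·°F·h/BTU

20.92 ft²·°F·h/BTU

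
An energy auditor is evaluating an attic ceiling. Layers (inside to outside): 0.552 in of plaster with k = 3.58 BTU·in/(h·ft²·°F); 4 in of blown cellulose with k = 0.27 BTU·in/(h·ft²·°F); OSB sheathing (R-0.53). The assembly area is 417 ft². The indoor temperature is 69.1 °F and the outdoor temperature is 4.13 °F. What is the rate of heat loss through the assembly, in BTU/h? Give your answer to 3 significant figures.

0.552/3.58 = 0.1542
4/0.27 = 14.81
R_total = 0.1542 + 14.81 + 0.53 = 15.5 ft²·°F·h/BTU
Q = A·ΔT/R = 417 × (69.1 − 4.13) / 15.5 = 1748 BTU/h

1750 BTU/h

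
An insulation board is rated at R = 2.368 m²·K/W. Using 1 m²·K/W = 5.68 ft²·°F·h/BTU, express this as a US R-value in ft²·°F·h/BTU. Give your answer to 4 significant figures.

R_US = 2.368 × 5.68 = 13.45

13.45 ft²·°F·h/BTU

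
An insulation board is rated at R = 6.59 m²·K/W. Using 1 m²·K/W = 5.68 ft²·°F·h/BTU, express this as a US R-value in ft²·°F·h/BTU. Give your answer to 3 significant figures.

37.4 ft²·°F·h/BTU

R_US = 6.59 × 5.68 = 37.43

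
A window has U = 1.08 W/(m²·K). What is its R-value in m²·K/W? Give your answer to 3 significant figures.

R = 1/U = 1/1.08 = 0.9259

0.926 m²·K/W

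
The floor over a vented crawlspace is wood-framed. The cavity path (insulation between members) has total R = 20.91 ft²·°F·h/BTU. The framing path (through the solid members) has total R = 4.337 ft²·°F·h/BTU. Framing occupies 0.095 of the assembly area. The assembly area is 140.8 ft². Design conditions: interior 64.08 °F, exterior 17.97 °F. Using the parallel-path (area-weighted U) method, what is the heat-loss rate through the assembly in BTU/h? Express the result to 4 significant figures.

423.2 BTU/h

U_eff = 0.905/20.91 + 0.095/4.337 = 0.043281 + 0.021905 = 0.065185
R_eff = 1/U_eff = 15.341 ft²·°F·h/BTU
Q = 140.8 × (64.08 − 17.97) / 15.341 = 423.2 BTU/h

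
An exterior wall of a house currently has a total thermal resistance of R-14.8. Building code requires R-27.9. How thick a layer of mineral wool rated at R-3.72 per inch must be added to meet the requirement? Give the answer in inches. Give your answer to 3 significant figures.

ΔR = 27.9 − 14.8 = 13.1 ft²·°F·h/BTU
L = ΔR / (R/in) = 13.1/3.72 = 3.522 in

3.52 in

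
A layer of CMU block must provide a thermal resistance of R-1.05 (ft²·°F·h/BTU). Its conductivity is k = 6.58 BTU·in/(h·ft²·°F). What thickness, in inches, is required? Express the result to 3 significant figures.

L = R × k = 1.05 × 6.58 = 6.909 in

6.91 in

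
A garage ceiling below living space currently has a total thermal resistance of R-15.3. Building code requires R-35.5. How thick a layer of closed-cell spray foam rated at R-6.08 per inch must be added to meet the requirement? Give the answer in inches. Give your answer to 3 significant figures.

ΔR = 35.5 − 15.3 = 20.2 ft²·°F·h/BTU
L = ΔR / (R/in) = 20.2/6.08 = 3.322 in

3.32 in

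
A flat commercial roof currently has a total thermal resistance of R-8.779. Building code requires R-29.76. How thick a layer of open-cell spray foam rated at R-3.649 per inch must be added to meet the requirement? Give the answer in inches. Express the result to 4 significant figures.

ΔR = 29.76 − 8.779 = 20.981 ft²·°F·h/BTU
L = ΔR / (R/in) = 20.981/3.649 = 5.7498 in

5.750 in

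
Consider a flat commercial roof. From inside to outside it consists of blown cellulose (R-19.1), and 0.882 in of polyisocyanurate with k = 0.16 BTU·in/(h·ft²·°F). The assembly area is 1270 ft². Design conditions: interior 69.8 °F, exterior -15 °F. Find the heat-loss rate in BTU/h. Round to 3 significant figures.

4380 BTU/h

0.882/0.16 = 5.513
R_total = 19.1 + 5.513 = 24.61 ft²·°F·h/BTU
Q = A·ΔT/R = 1270 × (69.8 − (-15)) / 24.61 = 4376 BTU/h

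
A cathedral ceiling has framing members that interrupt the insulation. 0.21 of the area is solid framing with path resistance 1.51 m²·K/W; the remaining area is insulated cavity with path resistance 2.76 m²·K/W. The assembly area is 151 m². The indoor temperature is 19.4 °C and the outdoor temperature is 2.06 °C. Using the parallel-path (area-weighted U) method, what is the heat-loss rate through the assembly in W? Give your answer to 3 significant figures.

1110 W

U_eff = 0.79/2.76 + 0.21/1.51 = 0.2862 + 0.1391 = 0.4253
R_eff = 1/U_eff = 2.351 m²·K/W
Q = 151 × (19.4 − 2.06) / 2.351 = 1114 W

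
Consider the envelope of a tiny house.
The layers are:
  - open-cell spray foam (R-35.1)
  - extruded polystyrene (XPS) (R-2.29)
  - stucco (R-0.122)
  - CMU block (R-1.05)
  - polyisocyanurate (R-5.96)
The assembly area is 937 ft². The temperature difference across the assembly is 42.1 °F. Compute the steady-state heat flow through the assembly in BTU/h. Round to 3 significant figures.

886 BTU/h

R_total = 35.1 + 2.29 + 0.122 + 1.05 + 5.96 = 44.52 ft²·°F·h/BTU
Q = A·ΔT/R = 937 × 42.1 / 44.52 = 886 BTU/h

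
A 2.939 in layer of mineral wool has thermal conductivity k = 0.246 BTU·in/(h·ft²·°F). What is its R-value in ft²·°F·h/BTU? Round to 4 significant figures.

R = L/k = 2.939/0.246 = 11.947 ft²·°F·h/BTU

11.95 ft²·°F·h/BTU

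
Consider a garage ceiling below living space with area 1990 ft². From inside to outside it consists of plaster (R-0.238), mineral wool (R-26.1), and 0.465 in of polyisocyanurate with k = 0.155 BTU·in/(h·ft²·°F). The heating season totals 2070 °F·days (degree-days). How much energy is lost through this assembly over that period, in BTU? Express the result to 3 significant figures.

0.465/0.155 = 3
R_total = 0.238 + 26.1 + 3 = 29.34 ft²·°F·h/BTU
E = A × HDD × 24 / R = 1990 × 2070 × 24 / 29.34 = 3370000 BTU

3370000 BTU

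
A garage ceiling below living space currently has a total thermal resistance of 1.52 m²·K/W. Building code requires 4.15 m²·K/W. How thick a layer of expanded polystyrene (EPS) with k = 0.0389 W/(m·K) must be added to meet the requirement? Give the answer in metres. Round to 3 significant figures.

ΔR = 4.15 − 1.52 = 2.63 m²·K/W
L = ΔR × k = 2.63 × 0.0389 = 0.1023 m

0.102 m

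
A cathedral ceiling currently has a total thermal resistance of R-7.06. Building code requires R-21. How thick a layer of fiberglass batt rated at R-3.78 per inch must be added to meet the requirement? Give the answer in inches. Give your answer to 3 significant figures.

ΔR = 21 − 7.06 = 13.94 ft²·°F·h/BTU
L = ΔR / (R/in) = 13.94/3.78 = 3.688 in

3.69 in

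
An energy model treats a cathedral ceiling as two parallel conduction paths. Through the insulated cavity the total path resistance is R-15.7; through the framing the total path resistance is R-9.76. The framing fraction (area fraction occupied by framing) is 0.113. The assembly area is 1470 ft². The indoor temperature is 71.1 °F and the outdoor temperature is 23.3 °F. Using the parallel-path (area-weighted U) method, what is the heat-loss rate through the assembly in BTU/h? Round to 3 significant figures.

U_eff = 0.887/15.7 + 0.113/9.76 = 0.0565 + 0.01158 = 0.06807
R_eff = 1/U_eff = 14.69 ft²·°F·h/BTU
Q = 1470 × (71.1 − 23.3) / 14.69 = 4783 BTU/h

4780 BTU/h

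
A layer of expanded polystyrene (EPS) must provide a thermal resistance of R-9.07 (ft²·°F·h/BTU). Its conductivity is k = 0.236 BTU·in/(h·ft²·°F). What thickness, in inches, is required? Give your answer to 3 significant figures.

2.14 in

L = R × k = 9.07 × 0.236 = 2.141 in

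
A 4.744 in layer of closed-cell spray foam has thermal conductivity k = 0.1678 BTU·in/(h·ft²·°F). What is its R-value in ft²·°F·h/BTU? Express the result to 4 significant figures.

R = L/k = 4.744/0.1678 = 28.272 ft²·°F·h/BTU

28.27 ft²·°F·h/BTU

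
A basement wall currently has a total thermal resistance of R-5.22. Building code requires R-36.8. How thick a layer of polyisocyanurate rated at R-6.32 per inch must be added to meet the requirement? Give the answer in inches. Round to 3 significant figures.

5.00 in

ΔR = 36.8 − 5.22 = 31.58 ft²·°F·h/BTU
L = ΔR / (R/in) = 31.58/6.32 = 4.997 in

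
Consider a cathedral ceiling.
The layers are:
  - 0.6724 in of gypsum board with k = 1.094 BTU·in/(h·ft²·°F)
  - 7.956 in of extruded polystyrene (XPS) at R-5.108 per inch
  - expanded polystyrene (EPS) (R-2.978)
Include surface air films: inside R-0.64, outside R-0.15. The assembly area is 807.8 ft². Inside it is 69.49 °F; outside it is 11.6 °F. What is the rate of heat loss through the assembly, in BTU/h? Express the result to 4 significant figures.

0.6724/1.094 = 0.61463
7.956 × 5.108 = 40.639
R_total = 0.64 + 0.61463 + 40.639 + 2.978 + 0.15 = 45.022 ft²·°F·h/BTU
Q = A·ΔT/R = 807.8 × (69.49 − 11.6) / 45.022 = 1038.7 BTU/h

1039 BTU/h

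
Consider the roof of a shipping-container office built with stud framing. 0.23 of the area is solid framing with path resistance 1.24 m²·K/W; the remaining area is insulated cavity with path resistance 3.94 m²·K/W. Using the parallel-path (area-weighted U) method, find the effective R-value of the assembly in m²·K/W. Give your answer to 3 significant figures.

U_eff = 0.77/3.94 + 0.23/1.24 = 0.1954 + 0.1855 = 0.3809
R_eff = 1/U_eff = 2.625 m²·K/W

2.63 m²·K/W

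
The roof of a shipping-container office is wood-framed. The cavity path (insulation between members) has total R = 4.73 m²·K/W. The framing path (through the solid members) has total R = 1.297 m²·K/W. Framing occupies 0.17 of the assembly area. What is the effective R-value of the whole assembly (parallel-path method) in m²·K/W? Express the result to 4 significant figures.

U_eff = 0.83/4.73 + 0.17/1.297 = 0.17548 + 0.13107 = 0.30655
R_eff = 1/U_eff = 3.2621 m²·K/W

3.262 m²·K/W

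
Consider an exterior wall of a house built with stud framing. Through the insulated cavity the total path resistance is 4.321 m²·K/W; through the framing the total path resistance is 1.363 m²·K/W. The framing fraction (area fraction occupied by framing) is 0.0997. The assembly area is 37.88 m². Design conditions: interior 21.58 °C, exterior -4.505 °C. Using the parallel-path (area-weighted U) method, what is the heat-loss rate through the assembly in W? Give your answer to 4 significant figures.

278.2 W

U_eff = 0.9003/4.321 + 0.0997/1.363 = 0.20835 + 0.073147 = 0.2815
R_eff = 1/U_eff = 3.5524 m²·K/W
Q = 37.88 × (21.58 − (-4.505)) / 3.5524 = 278.15 W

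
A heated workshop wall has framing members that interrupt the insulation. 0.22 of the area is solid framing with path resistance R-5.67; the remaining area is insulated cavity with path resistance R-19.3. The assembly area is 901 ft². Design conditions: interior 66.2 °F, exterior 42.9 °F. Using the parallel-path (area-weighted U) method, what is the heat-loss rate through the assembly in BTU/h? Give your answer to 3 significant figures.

1660 BTU/h

U_eff = 0.78/19.3 + 0.22/5.67 = 0.04041 + 0.0388 = 0.07922
R_eff = 1/U_eff = 12.62 ft²·°F·h/BTU
Q = 901 × (66.2 − 42.9) / 12.62 = 1663 BTU/h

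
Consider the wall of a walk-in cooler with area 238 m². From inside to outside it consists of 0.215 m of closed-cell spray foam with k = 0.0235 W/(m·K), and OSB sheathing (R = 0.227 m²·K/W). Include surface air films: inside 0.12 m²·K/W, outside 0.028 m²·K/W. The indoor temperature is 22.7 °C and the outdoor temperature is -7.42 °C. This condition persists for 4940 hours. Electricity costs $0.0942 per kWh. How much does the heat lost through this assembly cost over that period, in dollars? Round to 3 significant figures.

0.215/0.0235 = 9.149
R_total = 0.12 + 9.149 + 0.227 + 0.028 = 9.524 m²·K/W
Q = 238 × (22.7 − (-7.42)) / 9.524 = 752.7 W
E = 752.7 W × 4940 h / 1000 = 3718 kWh
Cost = 3718 × 0.0942 = $350.3

350 dollars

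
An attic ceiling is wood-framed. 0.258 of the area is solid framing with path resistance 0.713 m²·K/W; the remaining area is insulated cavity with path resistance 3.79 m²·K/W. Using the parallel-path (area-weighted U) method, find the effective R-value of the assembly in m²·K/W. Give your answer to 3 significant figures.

1.79 m²·K/W

U_eff = 0.742/3.79 + 0.258/0.713 = 0.1958 + 0.3619 = 0.5576
R_eff = 1/U_eff = 1.793 m²·K/W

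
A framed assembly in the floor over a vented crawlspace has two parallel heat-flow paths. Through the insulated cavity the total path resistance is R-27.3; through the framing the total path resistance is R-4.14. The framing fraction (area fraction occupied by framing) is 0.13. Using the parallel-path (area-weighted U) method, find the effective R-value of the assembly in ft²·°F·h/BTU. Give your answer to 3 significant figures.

15.8 ft²·°F·h/BTU

U_eff = 0.87/27.3 + 0.13/4.14 = 0.03187 + 0.0314 = 0.06327
R_eff = 1/U_eff = 15.81 ft²·°F·h/BTU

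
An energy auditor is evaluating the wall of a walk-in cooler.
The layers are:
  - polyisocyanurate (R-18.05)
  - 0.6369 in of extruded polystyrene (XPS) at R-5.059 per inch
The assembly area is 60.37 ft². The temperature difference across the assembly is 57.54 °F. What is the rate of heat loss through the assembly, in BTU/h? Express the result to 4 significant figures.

163.3 BTU/h

0.6369 × 5.059 = 3.2221
R_total = 18.05 + 3.2221 = 21.272 ft²·°F·h/BTU
Q = A·ΔT/R = 60.37 × 57.54 / 21.272 = 163.3 BTU/h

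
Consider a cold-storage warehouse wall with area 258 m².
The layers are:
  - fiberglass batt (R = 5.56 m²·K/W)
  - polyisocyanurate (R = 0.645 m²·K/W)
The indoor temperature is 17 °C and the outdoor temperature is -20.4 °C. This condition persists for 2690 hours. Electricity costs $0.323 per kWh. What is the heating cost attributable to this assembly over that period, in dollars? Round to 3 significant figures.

R_total = 5.56 + 0.645 = 6.205 m²·K/W
Q = 258 × (17 − (-20.4)) / 6.205 = 1555 W
E = 1555 W × 2690 h / 1000 = 4183 kWh
Cost = 4183 × 0.323 = $1351

1350 dollars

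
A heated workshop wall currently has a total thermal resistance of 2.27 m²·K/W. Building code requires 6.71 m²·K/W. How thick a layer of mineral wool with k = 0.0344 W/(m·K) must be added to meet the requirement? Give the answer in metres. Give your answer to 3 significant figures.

0.153 m

ΔR = 6.71 − 2.27 = 4.44 m²·K/W
L = ΔR × k = 4.44 × 0.0344 = 0.1527 m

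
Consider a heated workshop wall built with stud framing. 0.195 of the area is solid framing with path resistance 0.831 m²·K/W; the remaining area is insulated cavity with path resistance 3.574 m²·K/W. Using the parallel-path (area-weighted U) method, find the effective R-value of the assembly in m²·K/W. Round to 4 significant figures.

U_eff = 0.805/3.574 + 0.195/0.831 = 0.22524 + 0.23466 = 0.45989
R_eff = 1/U_eff = 2.1744 m²·K/W

2.174 m²·K/W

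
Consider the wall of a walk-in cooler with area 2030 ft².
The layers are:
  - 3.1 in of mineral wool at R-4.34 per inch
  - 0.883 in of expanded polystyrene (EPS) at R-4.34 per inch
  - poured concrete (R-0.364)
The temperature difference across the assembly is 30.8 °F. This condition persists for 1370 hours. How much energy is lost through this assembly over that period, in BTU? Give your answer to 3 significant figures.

4850000 BTU

3.1 × 4.34 = 13.45
0.883 × 4.34 = 3.832
R_total = 13.45 + 3.832 + 0.364 = 17.65 ft²·°F·h/BTU
Q = 2030 × 30.8 / 17.65 = 3542 BTU/h
E = 3542 × 1370 = 4853000 BTU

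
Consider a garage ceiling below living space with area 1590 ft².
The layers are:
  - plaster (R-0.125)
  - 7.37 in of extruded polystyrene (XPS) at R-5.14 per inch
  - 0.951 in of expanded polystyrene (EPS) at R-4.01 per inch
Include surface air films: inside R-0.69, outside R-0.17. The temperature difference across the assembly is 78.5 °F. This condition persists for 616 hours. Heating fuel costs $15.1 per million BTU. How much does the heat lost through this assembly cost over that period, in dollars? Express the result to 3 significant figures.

27.2 dollars

7.37 × 5.14 = 37.88
0.951 × 4.01 = 3.814
R_total = 0.69 + 0.125 + 37.88 + 3.814 + 0.17 = 42.68 ft²·°F·h/BTU
Q = 1590 × 78.5 / 42.68 = 2924 BTU/h
E = 2924 × 616 = 1801000 BTU
Cost = 1801000/10⁶ × 15.1 = $27.2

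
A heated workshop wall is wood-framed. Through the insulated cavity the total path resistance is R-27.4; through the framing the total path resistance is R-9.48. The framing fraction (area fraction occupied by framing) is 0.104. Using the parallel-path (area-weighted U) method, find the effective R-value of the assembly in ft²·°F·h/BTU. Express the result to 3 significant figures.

22.9 ft²·°F·h/BTU

U_eff = 0.896/27.4 + 0.104/9.48 = 0.0327 + 0.01097 = 0.04367
R_eff = 1/U_eff = 22.9 ft²·°F·h/BTU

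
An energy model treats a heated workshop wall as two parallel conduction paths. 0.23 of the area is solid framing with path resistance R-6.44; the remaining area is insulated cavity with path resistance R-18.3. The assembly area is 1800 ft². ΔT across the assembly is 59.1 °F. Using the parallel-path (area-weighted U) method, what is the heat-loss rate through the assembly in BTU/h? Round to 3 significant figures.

8280 BTU/h

U_eff = 0.77/18.3 + 0.23/6.44 = 0.04208 + 0.03571 = 0.07779
R_eff = 1/U_eff = 12.85 ft²·°F·h/BTU
Q = 1800 × 59.1 / 12.85 = 8275 BTU/h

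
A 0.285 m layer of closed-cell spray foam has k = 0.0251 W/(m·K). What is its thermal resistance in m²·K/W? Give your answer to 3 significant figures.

11.4 m²·K/W

R = L/k = 0.285/0.0251 = 11.35 m²·K/W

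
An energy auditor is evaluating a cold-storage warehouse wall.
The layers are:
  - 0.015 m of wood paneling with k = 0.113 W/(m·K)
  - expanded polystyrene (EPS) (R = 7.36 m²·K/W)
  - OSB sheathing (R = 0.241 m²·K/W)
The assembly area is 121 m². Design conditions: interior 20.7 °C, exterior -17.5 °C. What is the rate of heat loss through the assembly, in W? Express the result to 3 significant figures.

0.015/0.113 = 0.1327
R_total = 0.1327 + 7.36 + 0.241 = 7.734 m²·K/W
Q = A·ΔT/R = 121 × (20.7 − (-17.5)) / 7.734 = 597.7 W

598 W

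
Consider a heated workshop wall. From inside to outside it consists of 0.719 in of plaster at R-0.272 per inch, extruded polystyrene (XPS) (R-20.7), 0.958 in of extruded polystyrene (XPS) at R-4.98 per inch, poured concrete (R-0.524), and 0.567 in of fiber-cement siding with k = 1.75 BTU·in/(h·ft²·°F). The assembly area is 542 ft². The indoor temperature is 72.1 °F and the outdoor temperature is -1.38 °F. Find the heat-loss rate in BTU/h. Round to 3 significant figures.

0.719 × 0.272 = 0.1956
0.958 × 4.98 = 4.771
0.567/1.75 = 0.324
R_total = 0.1956 + 20.7 + 4.771 + 0.524 + 0.324 = 26.51 ft²·°F·h/BTU
Q = A·ΔT/R = 542 × (72.1 − (-1.38)) / 26.51 = 1502 BTU/h

1500 BTU/h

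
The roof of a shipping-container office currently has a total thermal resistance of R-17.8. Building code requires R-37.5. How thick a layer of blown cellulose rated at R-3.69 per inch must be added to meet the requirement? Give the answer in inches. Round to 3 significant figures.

ΔR = 37.5 − 17.8 = 19.7 ft²·°F·h/BTU
L = ΔR / (R/in) = 19.7/3.69 = 5.339 in

5.34 in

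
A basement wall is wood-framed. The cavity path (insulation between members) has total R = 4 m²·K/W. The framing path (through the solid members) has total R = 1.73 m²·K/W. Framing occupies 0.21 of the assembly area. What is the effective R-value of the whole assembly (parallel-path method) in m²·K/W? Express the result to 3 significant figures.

U_eff = 0.79/4 + 0.21/1.73 = 0.1975 + 0.1214 = 0.3189
R_eff = 1/U_eff = 3.136 m²·K/W

3.14 m²·K/W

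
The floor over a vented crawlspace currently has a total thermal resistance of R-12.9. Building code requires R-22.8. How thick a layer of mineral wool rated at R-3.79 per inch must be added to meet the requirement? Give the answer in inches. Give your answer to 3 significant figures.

2.61 in

ΔR = 22.8 − 12.9 = 9.9 ft²·°F·h/BTU
L = ΔR / (R/in) = 9.9/3.79 = 2.612 in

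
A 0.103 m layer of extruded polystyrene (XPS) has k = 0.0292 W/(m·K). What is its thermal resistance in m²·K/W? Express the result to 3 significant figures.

3.53 m²·K/W

R = L/k = 0.103/0.0292 = 3.527 m²·K/W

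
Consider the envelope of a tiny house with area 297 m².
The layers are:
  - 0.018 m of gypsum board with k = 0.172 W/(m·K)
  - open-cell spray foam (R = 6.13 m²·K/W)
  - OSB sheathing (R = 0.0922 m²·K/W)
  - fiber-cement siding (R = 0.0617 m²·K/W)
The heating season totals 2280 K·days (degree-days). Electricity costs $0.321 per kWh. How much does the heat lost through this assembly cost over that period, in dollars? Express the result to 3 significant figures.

0.018/0.172 = 0.1047
R_total = 0.1047 + 6.13 + 0.0922 + 0.0617 = 6.389 m²·K/W
E = A × HDD × 24 / R / 1000 = 297 × 2280 × 24 / 6.389 / 1000 = 2544 kWh
Cost = 2544 × 0.321 = $816.6

817 dollars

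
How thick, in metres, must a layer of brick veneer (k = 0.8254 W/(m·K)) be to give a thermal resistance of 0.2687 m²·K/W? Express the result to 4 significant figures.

L = R·k = 0.2687 × 0.8254 = 0.22178 m

0.2218 m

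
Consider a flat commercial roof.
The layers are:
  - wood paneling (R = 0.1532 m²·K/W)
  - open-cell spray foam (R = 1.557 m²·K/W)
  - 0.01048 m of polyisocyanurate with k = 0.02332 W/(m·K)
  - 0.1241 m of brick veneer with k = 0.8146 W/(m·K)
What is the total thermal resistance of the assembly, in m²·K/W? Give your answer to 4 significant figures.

2.312 m²·K/W

0.01048/0.02332 = 0.4494
0.1241/0.8146 = 0.15234
R_total = 0.1532 + 1.557 + 0.4494 + 0.15234 = 2.3119 m²·K/W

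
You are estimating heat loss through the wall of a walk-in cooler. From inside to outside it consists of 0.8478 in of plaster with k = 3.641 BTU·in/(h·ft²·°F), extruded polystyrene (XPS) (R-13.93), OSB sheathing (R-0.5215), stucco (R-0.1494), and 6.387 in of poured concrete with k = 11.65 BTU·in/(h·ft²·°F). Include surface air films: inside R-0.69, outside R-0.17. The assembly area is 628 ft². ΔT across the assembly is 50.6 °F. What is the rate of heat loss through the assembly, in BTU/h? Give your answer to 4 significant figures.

0.8478/3.641 = 0.23285
6.387/11.65 = 0.54824
R_total = 0.69 + 0.23285 + 13.93 + 0.5215 + 0.1494 + 0.54824 + 0.17 = 16.242 ft²·°F·h/BTU
Q = A·ΔT/R = 628 × 50.6 / 16.242 = 1956.5 BTU/h

1956 BTU/h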